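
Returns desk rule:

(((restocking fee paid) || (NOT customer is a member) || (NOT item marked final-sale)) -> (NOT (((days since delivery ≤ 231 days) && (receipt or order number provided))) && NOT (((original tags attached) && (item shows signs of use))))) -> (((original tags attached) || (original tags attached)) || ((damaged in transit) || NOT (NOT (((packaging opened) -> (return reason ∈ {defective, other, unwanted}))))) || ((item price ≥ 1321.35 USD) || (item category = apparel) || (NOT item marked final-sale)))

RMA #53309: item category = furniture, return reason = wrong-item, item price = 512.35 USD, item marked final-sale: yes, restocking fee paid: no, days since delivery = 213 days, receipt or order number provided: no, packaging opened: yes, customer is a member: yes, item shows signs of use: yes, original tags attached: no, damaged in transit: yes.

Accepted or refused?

Accepted

Atomic conditions:
  restocking fee paid: no → false
  NOT customer is a member: yes → false
  NOT item marked final-sale: yes → false
  days since delivery ≤ 231 days: 213 ≤ 231 is true
  receipt or order number provided: no → false
  original tags attached: no → false
  item shows signs of use: yes → true
  damaged in transit: yes → true
  packaging opened: yes → true
  return reason ∈ {defective, other, unwanted}: wrong-item is not in the set → false
  item price ≥ 1321.35 USD: 512.35 ≥ 1321.35 is false
  item category = apparel: furniture == apparel is false
Combine:
[1.1] false OR false OR false = false
[1.2.1.1] true AND false = false
[1.2.1] NOT false = true
[1.2.2.1] false AND true = false
[1.2.2] NOT false = true
[1.2] true AND true = true
[1] false → true (antecedent false ⇒ implication holds) = true
[2.1] false OR false = false
[2.2.2.1.1] true → false = false
[2.2.2.1] NOT false = true
[2.2.2] NOT true = false
[2.2] true OR false = true
[2.3] false OR false OR false = false
[2] false OR true OR false = true
[root] true → true = true
Overall: true → accepted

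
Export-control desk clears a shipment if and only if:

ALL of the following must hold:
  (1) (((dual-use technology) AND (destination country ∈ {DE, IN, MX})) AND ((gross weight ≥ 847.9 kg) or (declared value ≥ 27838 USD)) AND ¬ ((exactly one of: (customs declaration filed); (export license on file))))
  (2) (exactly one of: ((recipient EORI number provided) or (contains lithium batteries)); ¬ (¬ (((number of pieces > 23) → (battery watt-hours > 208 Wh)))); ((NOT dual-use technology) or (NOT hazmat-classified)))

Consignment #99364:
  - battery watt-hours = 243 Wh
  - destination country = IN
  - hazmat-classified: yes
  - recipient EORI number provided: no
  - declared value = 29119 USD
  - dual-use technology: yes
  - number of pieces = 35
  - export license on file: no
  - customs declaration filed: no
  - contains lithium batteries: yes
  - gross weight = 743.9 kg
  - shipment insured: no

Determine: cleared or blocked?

Blocked

Atomic conditions:
  dual-use technology: yes → true
  destination country ∈ {DE, IN, MX}: IN is in the set → true
  gross weight ≥ 847.9 kg: 743.9 ≥ 847.9 is false
  declared value ≥ 27838 USD: 29119 ≥ 27838 is true
  customs declaration filed: no → false
  export license on file: no → false
  recipient EORI number provided: no → false
  contains lithium batteries: yes → true
  number of pieces > 23: 35 > 23 is true
  battery watt-hours > 208 Wh: 243 > 208 is true
  NOT dual-use technology: yes → false
  NOT hazmat-classified: yes → false
Combine:
[1.1] true AND true = true
[1.2] false OR true = true
[1.3.1] exactly-one(false, false) = false
[1.3] NOT false = true
[1] true AND true AND true = true
[2.1] false OR true = true
[2.2.1.1] true → true = true
[2.2.1] NOT true = false
[2.2] NOT false = true
[2.3] false OR false = false
[2] exactly-one(true, true, false) = false
[root] true AND false = false
Overall: false → blocked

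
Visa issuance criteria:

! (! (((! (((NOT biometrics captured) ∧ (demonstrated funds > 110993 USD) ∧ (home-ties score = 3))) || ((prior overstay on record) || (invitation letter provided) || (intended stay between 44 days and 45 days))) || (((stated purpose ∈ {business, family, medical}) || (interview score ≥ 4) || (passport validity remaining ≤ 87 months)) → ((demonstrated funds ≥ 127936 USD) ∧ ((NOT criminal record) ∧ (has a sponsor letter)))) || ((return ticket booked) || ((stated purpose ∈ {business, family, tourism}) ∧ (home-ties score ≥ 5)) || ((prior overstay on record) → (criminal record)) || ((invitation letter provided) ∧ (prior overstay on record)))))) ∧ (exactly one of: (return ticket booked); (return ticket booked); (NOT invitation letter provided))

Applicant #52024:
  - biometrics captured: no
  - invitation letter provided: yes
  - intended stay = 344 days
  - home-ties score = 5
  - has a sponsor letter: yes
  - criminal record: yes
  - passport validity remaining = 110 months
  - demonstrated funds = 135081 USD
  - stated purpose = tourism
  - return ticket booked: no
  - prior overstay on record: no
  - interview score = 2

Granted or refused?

Refused

Atomic conditions:
  NOT biometrics captured: no → true
  demonstrated funds > 110993 USD: 135081 > 110993 is true
  home-ties score = 3: 5 == 3 is false
  prior overstay on record: no → false
  invitation letter provided: yes → true
  intended stay between 44 days and 45 days: 344 in [44, 45] is false
  stated purpose ∈ {business, family, medical}: tourism is not in the set → false
  interview score ≥ 4: 2 ≥ 4 is false
  passport validity remaining ≤ 87 months: 110 ≤ 87 is false
  demonstrated funds ≥ 127936 USD: 135081 ≥ 127936 is true
  NOT criminal record: yes → false
  has a sponsor letter: yes → true
  return ticket booked: no → false
  stated purpose ∈ {business, family, tourism}: tourism is in the set → true
  home-ties score ≥ 5: 5 ≥ 5 is true
  criminal record: yes → true
  NOT invitation letter provided: yes → false
Combine:
[1.1.1.1.1.1] true AND true AND false = false
[1.1.1.1.1] NOT false = true
[1.1.1.1.2] false OR true OR false = true
[1.1.1.1] true OR true = true
[1.1.1.2.1] false OR false OR false = false
[1.1.1.2.2.2] false AND true = false
[1.1.1.2.2] true AND false = false
[1.1.1.2] false → false (antecedent false ⇒ implication holds) = true
[1.1.1.3.2] true AND true = true
[1.1.1.3.3] false → true (antecedent false ⇒ implication holds) = true
[1.1.1.3.4] true AND false = false
[1.1.1.3] false OR true OR true OR false = true
[1.1.1] true OR true OR true = true
[1.1] NOT true = false
[1] NOT false = true
[2] exactly-one(false, false, false) = false
[root] true AND false = false
Overall: false → refused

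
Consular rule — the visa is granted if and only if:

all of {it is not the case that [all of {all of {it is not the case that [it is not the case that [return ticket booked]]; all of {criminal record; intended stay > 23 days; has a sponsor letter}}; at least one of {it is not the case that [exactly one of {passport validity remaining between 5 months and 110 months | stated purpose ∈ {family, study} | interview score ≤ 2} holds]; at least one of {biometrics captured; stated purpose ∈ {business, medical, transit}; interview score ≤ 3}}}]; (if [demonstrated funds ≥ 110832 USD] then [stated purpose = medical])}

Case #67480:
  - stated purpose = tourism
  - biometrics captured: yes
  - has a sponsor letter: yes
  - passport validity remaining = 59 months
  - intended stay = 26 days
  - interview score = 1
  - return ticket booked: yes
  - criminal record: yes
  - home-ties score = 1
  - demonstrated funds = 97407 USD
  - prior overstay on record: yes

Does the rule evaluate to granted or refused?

Atomic conditions:
  return ticket booked: yes → true
  criminal record: yes → true
  intended stay > 23 days: 26 > 23 is true
  has a sponsor letter: yes → true
  passport validity remaining between 5 months and 110 months: 59 in [5, 110] is true
  stated purpose ∈ {family, study}: tourism is not in the set → false
  interview score ≤ 2: 1 ≤ 2 is true
  biometrics captured: yes → true
  stated purpose ∈ {business, medical, transit}: tourism is not in the set → false
  interview score ≤ 3: 1 ≤ 3 is true
  demonstrated funds ≥ 110832 USD: 97407 ≥ 110832 is false
  stated purpose = medical: tourism == medical is false
Combine:
[1.1.1.1.1] NOT true = false
[1.1.1.1] NOT false = true
[1.1.1.2] true AND true AND true = true
[1.1.1] true AND true = true
[1.1.2.1.1] exactly-one(true, false, true) = false
[1.1.2.1] NOT false = true
[1.1.2.2] true OR false OR true = true
[1.1.2] true OR true = true
[1.1] true AND true = true
[1] NOT true = false
[2] false → false (antecedent false ⇒ implication holds) = true
[root] false AND true = false
Overall: false → refused

Refused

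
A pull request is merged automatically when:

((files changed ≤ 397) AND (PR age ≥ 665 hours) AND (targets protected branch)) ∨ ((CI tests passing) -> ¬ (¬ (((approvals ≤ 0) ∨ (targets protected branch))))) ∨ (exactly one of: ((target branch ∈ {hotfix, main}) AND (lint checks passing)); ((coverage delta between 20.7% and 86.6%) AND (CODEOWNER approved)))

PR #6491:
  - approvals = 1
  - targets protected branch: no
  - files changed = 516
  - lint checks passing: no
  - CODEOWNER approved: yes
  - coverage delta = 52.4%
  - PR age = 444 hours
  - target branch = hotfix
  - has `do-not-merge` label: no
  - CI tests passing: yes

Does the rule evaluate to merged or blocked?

Merged

Atomic conditions:
  files changed ≤ 397: 516 ≤ 397 is false
  PR age ≥ 665 hours: 444 ≥ 665 is false
  targets protected branch: no → false
  CI tests passing: yes → true
  approvals ≤ 0: 1 ≤ 0 is false
  target branch ∈ {hotfix, main}: hotfix is in the set → true
  lint checks passing: no → false
  coverage delta between 20.7% and 86.6%: 52.4 in [20.7, 86.6] is true
  CODEOWNER approved: yes → true
Combine:
[1] false AND false AND false = false
[2.2.1.1] false OR false = false
[2.2.1] NOT false = true
[2.2] NOT true = false
[2] true → false = false
[3.1] true AND false = false
[3.2] true AND true = true
[3] exactly-one(false, true) = true
[root] false OR false OR true = true
Overall: true → merged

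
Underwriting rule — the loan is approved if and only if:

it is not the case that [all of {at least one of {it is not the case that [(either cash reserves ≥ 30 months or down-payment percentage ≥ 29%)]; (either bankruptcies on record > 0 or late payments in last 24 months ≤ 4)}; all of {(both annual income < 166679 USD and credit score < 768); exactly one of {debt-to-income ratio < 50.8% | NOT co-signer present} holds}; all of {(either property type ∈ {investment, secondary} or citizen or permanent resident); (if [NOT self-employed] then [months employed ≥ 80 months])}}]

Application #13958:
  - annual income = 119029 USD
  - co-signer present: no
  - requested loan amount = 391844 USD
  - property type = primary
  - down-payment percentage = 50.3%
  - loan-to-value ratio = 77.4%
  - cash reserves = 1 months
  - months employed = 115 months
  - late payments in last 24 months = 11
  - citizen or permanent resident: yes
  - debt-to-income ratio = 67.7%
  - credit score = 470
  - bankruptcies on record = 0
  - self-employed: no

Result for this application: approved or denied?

Approved

Atomic conditions:
  cash reserves ≥ 30 months: 1 ≥ 30 is false
  down-payment percentage ≥ 29%: 50.3 ≥ 29 is true
  bankruptcies on record > 0: 0 > 0 is false
  late payments in last 24 months ≤ 4: 11 ≤ 4 is false
  annual income < 166679 USD: 119029 < 166679 is true
  credit score < 768: 470 < 768 is true
  debt-to-income ratio < 50.8%: 67.7 < 50.8 is false
  NOT co-signer present: no → true
  property type ∈ {investment, secondary}: primary is not in the set → false
  citizen or permanent resident: yes → true
  NOT self-employed: no → true
  months employed ≥ 80 months: 115 ≥ 80 is true
Combine:
[1.1.1.1] false OR true = true
[1.1.1] NOT true = false
[1.1.2] false OR false = false
[1.1] false OR false = false
[1.2.1] true AND true = true
[1.2.2] exactly-one(false, true) = true
[1.2] true AND true = true
[1.3.1] false OR true = true
[1.3.2] true → true = true
[1.3] true AND true = true
[1] false AND true AND true = false
[root] NOT false = true
Overall: true → approved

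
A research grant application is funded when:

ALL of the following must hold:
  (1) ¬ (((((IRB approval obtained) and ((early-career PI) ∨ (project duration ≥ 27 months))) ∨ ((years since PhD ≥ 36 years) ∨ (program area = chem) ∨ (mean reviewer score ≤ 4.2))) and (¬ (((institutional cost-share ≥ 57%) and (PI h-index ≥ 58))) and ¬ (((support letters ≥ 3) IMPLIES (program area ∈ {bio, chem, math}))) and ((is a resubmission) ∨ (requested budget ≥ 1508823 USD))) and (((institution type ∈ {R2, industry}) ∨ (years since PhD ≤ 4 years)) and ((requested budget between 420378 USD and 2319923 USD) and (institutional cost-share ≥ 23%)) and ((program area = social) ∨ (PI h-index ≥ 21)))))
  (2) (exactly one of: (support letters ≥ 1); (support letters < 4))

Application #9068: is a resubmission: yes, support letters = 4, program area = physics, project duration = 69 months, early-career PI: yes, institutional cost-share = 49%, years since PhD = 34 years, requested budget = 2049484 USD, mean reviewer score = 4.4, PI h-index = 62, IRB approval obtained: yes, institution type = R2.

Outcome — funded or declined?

Declined

Atomic conditions:
  IRB approval obtained: yes → true
  early-career PI: yes → true
  project duration ≥ 27 months: 69 ≥ 27 is true
  years since PhD ≥ 36 years: 34 ≥ 36 is false
  program area = chem: physics == chem is false
  mean reviewer score ≤ 4.2: 4.4 ≤ 4.2 is false
  institutional cost-share ≥ 57%: 49 ≥ 57 is false
  PI h-index ≥ 58: 62 ≥ 58 is true
  support letters ≥ 3: 4 ≥ 3 is true
  program area ∈ {bio, chem, math}: physics is not in the set → false
  is a resubmission: yes → true
  requested budget ≥ 1508823 USD: 2049484 ≥ 1508823 is true
  institution type ∈ {R2, industry}: R2 is in the set → true
  years since PhD ≤ 4 years: 34 ≤ 4 is false
  requested budget between 420378 USD and 2319923 USD: 2049484 in [420378, 2319923] is true
  institutional cost-share ≥ 23%: 49 ≥ 23 is true
  program area = social: physics == social is false
  PI h-index ≥ 21: 62 ≥ 21 is true
  support letters ≥ 1: 4 ≥ 1 is true
  support letters < 4: 4 < 4 is false
Combine:
[1.1.1.1.2] true OR true = true
[1.1.1.1] true AND true = true
[1.1.1.2] false OR false OR false = false
[1.1.1] true OR false = true
[1.1.2.1.1] false AND true = false
[1.1.2.1] NOT false = true
[1.1.2.2.1] true → false = false
[1.1.2.2] NOT false = true
[1.1.2.3] true OR true = true
[1.1.2] true AND true AND true = true
[1.1.3.1] true OR false = true
[1.1.3.2] true AND true = true
[1.1.3.3] false OR true = true
[1.1.3] true AND true AND true = true
[1.1] true AND true AND true = true
[1] NOT true = false
[2] exactly-one(true, false) = true
[root] false AND true = false
Overall: false → declined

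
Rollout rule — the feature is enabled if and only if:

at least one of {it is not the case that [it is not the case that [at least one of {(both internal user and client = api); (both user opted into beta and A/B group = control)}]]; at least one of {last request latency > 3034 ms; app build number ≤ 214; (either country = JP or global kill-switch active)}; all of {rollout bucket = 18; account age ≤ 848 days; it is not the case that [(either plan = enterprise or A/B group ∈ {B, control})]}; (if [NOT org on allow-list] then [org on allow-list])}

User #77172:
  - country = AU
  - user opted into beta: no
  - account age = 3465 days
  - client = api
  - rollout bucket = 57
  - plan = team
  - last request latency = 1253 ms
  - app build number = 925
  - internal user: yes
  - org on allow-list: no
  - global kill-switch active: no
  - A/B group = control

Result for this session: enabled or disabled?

Enabled

Atomic conditions:
  internal user: yes → true
  client = api: api == api is true
  user opted into beta: no → false
  A/B group = control: control == control is true
  last request latency > 3034 ms: 1253 > 3034 is false
  app build number ≤ 214: 925 ≤ 214 is false
  country = JP: AU == JP is false
  global kill-switch active: no → false
  rollout bucket = 18: 57 == 18 is false
  account age ≤ 848 days: 3465 ≤ 848 is false
  plan = enterprise: team == enterprise is false
  A/B group ∈ {B, control}: control is in the set → true
  NOT org on allow-list: no → true
  org on allow-list: no → false
Combine:
[1.1.1.1] true AND true = true
[1.1.1.2] false AND true = false
[1.1.1] true OR false = true
[1.1] NOT true = false
[1] NOT false = true
[2.3] false OR false = false
[2] false OR false OR false = false
[3.3.1] false OR true = true
[3.3] NOT true = false
[3] false AND false AND false = false
[4] true → false = false
[root] true OR false OR false OR false = true
Overall: true → enabled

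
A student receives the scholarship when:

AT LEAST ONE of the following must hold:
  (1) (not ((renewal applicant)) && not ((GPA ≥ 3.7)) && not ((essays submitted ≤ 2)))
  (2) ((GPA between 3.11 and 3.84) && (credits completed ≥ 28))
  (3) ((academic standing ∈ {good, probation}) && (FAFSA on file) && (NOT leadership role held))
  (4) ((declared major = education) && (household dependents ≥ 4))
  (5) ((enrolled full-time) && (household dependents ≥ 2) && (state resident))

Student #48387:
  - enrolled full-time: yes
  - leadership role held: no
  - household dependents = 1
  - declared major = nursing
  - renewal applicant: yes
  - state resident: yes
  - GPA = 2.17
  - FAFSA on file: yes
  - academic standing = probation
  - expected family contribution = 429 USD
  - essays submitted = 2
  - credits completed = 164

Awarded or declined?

Atomic conditions:
  renewal applicant: yes → true
  GPA ≥ 3.7: 2.17 ≥ 3.7 is false
  essays submitted ≤ 2: 2 ≤ 2 is true
  GPA between 3.11 and 3.84: 2.17 in [3.11, 3.84] is false
  credits completed ≥ 28: 164 ≥ 28 is true
  academic standing ∈ {good, probation}: probation is in the set → true
  FAFSA on file: yes → true
  NOT leadership role held: no → true
  declared major = education: nursing == education is false
  household dependents ≥ 4: 1 ≥ 4 is false
  enrolled full-time: yes → true
  household dependents ≥ 2: 1 ≥ 2 is false
  state resident: yes → true
Combine:
[1.1] NOT true = false
[1.2] NOT false = true
[1.3] NOT true = false
[1] false AND true AND false = false
[2] false AND true = false
[3] true AND true AND true = true
[4] false AND false = false
[5] true AND false AND true = false
[root] false OR false OR true OR false OR false = true
Overall: true → awarded

Awarded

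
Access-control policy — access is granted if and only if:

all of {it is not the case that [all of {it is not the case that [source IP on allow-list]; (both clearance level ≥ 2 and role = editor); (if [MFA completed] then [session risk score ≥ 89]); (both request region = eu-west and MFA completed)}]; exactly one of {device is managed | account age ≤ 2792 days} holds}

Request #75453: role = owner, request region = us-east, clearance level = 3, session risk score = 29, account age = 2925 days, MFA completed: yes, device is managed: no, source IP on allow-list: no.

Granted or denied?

Atomic conditions:
  source IP on allow-list: no → false
  clearance level ≥ 2: 3 ≥ 2 is true
  role = editor: owner == editor is false
  MFA completed: yes → true
  session risk score ≥ 89: 29 ≥ 89 is false
  request region = eu-west: us-east == eu-west is false
  device is managed: no → false
  account age ≤ 2792 days: 2925 ≤ 2792 is false
Combine:
[1.1.1] NOT false = true
[1.1.2] true AND false = false
[1.1.3] true → false = false
[1.1.4] false AND true = false
[1.1] true AND false AND false AND false = false
[1] NOT false = true
[2] exactly-one(false, false) = false
[root] true AND false = false
Overall: false → denied

Denied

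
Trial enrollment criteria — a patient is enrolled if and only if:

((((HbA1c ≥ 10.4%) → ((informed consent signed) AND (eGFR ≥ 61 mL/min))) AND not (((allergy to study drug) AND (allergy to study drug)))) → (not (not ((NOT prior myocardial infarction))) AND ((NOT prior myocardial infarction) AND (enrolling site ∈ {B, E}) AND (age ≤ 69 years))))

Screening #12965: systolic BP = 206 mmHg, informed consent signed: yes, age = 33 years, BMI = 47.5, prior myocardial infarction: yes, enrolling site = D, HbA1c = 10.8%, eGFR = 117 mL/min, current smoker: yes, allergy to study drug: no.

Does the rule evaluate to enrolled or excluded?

Excluded

Atomic conditions:
  HbA1c ≥ 10.4%: 10.8 ≥ 10.4 is true
  informed consent signed: yes → true
  eGFR ≥ 61 mL/min: 117 ≥ 61 is true
  allergy to study drug: no → false
  NOT prior myocardial infarction: yes → false
  enrolling site ∈ {B, E}: D is not in the set → false
  age ≤ 69 years: 33 ≤ 69 is true
Combine:
[1.1.2] true AND true = true
[1.1] true → true = true
[1.2.1] false AND false = false
[1.2] NOT false = true
[1] true AND true = true
[2.1.1] NOT false = true
[2.1] NOT true = false
[2.2] false AND false AND true = false
[2] false AND false = false
[root] true → false = false
Overall: false → excluded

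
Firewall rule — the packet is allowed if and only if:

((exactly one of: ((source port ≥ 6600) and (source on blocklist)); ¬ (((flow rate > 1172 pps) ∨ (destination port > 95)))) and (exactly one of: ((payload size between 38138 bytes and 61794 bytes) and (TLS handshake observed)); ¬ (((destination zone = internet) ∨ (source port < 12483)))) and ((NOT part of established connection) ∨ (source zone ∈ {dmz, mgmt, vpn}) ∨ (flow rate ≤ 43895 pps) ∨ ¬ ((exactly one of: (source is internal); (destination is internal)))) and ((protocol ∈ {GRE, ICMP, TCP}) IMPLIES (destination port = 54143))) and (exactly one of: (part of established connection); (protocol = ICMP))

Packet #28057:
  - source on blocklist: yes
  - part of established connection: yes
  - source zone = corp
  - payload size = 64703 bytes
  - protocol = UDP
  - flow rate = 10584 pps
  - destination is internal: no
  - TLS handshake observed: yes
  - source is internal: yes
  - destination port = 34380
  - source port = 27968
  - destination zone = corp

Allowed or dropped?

Atomic conditions:
  source port ≥ 6600: 27968 ≥ 6600 is true
  source on blocklist: yes → true
  flow rate > 1172 pps: 10584 > 1172 is true
  destination port > 95: 34380 > 95 is true
  payload size between 38138 bytes and 61794 bytes: 64703 in [38138, 61794] is false
  TLS handshake observed: yes → true
  destination zone = internet: corp == internet is false
  source port < 12483: 27968 < 12483 is false
  NOT part of established connection: yes → false
  source zone ∈ {dmz, mgmt, vpn}: corp is not in the set → false
  flow rate ≤ 43895 pps: 10584 ≤ 43895 is true
  source is internal: yes → true
  destination is internal: no → false
  protocol ∈ {GRE, ICMP, TCP}: UDP is not in the set → false
  destination port = 54143: 34380 == 54143 is false
  part of established connection: yes → true
  protocol = ICMP: UDP == ICMP is false
Combine:
[1.1.1] true AND true = true
[1.1.2.1] true OR true = true
[1.1.2] NOT true = false
[1.1] exactly-one(true, false) = true
[1.2.1] false AND true = false
[1.2.2.1] false OR false = false
[1.2.2] NOT false = true
[1.2] exactly-one(false, true) = true
[1.3.4.1] exactly-one(true, false) = true
[1.3.4] NOT true = false
[1.3] false OR false OR true OR false = true
[1.4] false → false (antecedent false ⇒ implication holds) = true
[1] true AND true AND true AND true = true
[2] exactly-one(true, false) = true
[root] true AND true = true
Overall: true → allowed

Allowed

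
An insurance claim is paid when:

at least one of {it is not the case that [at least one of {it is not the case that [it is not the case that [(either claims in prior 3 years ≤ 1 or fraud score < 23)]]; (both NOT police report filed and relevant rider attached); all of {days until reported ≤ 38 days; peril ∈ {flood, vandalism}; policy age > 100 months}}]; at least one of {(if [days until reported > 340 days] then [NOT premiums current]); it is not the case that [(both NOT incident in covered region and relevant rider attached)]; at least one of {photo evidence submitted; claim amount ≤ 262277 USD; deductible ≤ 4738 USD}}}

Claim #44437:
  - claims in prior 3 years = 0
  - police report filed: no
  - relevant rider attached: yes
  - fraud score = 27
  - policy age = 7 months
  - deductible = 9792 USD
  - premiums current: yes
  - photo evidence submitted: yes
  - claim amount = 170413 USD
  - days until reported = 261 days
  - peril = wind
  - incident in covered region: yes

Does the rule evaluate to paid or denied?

Paid

Atomic conditions:
  claims in prior 3 years ≤ 1: 0 ≤ 1 is true
  fraud score < 23: 27 < 23 is false
  NOT police report filed: no → true
  relevant rider attached: yes → true
  days until reported ≤ 38 days: 261 ≤ 38 is false
  peril ∈ {flood, vandalism}: wind is not in the set → false
  policy age > 100 months: 7 > 100 is false
  days until reported > 340 days: 261 > 340 is false
  NOT premiums current: yes → false
  NOT incident in covered region: yes → false
  photo evidence submitted: yes → true
  claim amount ≤ 262277 USD: 170413 ≤ 262277 is true
  deductible ≤ 4738 USD: 9792 ≤ 4738 is false
Combine:
[1.1.1.1.1] true OR false = true
[1.1.1.1] NOT true = false
[1.1.1] NOT false = true
[1.1.2] true AND true = true
[1.1.3] false AND false AND false = false
[1.1] true OR true OR false = true
[1] NOT true = false
[2.1] false → false (antecedent false ⇒ implication holds) = true
[2.2.1] false AND true = false
[2.2] NOT false = true
[2.3] true OR true OR false = true
[2] true OR true OR true = true
[root] false OR true = true
Overall: true → paid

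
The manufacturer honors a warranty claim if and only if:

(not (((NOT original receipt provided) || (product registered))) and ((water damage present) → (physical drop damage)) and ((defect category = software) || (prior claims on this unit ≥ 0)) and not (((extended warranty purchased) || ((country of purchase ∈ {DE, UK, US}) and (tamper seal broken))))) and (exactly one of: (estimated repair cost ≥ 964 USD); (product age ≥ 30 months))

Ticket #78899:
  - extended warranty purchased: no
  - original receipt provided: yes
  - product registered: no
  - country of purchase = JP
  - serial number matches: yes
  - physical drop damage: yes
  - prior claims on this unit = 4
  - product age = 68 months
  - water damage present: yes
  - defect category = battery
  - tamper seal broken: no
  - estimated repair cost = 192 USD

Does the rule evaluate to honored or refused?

Honored

Atomic conditions:
  NOT original receipt provided: yes → false
  product registered: no → false
  water damage present: yes → true
  physical drop damage: yes → true
  defect category = software: battery == software is false
  prior claims on this unit ≥ 0: 4 ≥ 0 is true
  extended warranty purchased: no → false
  country of purchase ∈ {DE, UK, US}: JP is not in the set → false
  tamper seal broken: no → false
  estimated repair cost ≥ 964 USD: 192 ≥ 964 is false
  product age ≥ 30 months: 68 ≥ 30 is true
Combine:
[1.1.1] false OR false = false
[1.1] NOT false = true
[1.2] true → true = true
[1.3] false OR true = true
[1.4.1.2] false AND false = false
[1.4.1] false OR false = false
[1.4] NOT false = true
[1] true AND true AND true AND true = true
[2] exactly-one(false, true) = true
[root] true AND true = true
Overall: true → honored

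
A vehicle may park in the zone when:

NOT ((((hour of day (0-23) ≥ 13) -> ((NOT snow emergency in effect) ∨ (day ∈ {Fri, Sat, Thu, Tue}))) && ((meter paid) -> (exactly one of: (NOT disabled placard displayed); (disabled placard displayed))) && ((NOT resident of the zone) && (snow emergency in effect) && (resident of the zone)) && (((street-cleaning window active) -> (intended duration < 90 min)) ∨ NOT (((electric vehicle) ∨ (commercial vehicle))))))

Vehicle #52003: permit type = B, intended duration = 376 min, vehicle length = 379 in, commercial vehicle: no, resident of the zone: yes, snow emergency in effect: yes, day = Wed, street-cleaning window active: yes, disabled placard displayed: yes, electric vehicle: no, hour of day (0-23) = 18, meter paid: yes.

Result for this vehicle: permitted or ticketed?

Atomic conditions:
  hour of day (0-23) ≥ 13: 18 ≥ 13 is true
  NOT snow emergency in effect: yes → false
  day ∈ {Fri, Sat, Thu, Tue}: Wed is not in the set → false
  meter paid: yes → true
  NOT disabled placard displayed: yes → false
  disabled placard displayed: yes → true
  NOT resident of the zone: yes → false
  snow emergency in effect: yes → true
  resident of the zone: yes → true
  street-cleaning window active: yes → true
  intended duration < 90 min: 376 < 90 is false
  electric vehicle: no → false
  commercial vehicle: no → false
Combine:
[1.1.2] false OR false = false
[1.1] true → false = false
[1.2.2] exactly-one(false, true) = true
[1.2] true → true = true
[1.3] false AND true AND true = false
[1.4.1] true → false = false
[1.4.2.1] false OR false = false
[1.4.2] NOT false = true
[1.4] false OR true = true
[1] false AND true AND false AND true = false
[root] NOT false = true
Overall: true → permitted

Permitted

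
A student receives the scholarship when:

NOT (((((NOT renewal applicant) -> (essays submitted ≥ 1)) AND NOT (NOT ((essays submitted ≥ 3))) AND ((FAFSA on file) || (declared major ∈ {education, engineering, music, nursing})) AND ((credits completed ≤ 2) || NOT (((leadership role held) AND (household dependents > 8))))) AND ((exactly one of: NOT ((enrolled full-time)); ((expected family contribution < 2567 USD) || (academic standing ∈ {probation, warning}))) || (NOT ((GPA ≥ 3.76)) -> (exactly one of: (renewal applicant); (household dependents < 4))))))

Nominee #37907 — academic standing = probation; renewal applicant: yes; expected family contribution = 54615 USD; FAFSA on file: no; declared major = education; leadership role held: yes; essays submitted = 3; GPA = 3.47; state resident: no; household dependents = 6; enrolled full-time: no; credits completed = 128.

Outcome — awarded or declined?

Atomic conditions:
  NOT renewal applicant: yes → false
  essays submitted ≥ 1: 3 ≥ 1 is true
  essays submitted ≥ 3: 3 ≥ 3 is true
  FAFSA on file: no → false
  declared major ∈ {education, engineering, music, nursing}: education is in the set → true
  credits completed ≤ 2: 128 ≤ 2 is false
  leadership role held: yes → true
  household dependents > 8: 6 > 8 is false
  enrolled full-time: no → false
  expected family contribution < 2567 USD: 54615 < 2567 is false
  academic standing ∈ {probation, warning}: probation is in the set → true
  GPA ≥ 3.76: 3.47 ≥ 3.76 is false
  renewal applicant: yes → true
  household dependents < 4: 6 < 4 is false
Combine:
[1.1.1] false → true (antecedent false ⇒ implication holds) = true
[1.1.2.1] NOT true = false
[1.1.2] NOT false = true
[1.1.3] false OR true = true
[1.1.4.2.1] true AND false = false
[1.1.4.2] NOT false = true
[1.1.4] false OR true = true
[1.1] true AND true AND true AND true = true
[1.2.1.1] NOT false = true
[1.2.1.2] false OR true = true
[1.2.1] exactly-one(true, true) = false
[1.2.2.1] NOT false = true
[1.2.2.2] exactly-one(true, false) = true
[1.2.2] true → true = true
[1.2] false OR true = true
[1] true AND true = true
[root] NOT true = false
Overall: false → declined

Declined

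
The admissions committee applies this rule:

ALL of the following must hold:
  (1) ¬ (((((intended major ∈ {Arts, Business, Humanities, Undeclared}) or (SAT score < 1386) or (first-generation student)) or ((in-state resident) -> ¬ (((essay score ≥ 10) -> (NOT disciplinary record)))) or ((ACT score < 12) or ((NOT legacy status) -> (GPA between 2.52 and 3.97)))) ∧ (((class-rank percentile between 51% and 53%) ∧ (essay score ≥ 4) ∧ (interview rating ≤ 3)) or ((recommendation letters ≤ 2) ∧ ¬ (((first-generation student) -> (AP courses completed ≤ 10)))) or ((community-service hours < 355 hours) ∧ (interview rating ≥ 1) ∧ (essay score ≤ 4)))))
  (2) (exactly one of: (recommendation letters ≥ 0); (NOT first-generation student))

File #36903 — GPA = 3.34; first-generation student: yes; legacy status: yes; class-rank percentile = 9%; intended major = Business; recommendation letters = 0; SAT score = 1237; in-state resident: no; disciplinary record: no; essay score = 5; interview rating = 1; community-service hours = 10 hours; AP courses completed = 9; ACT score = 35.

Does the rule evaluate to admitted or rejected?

Atomic conditions:
  intended major ∈ {Arts, Business, Humanities, Undeclared}: Business is in the set → true
  SAT score < 1386: 1237 < 1386 is true
  first-generation student: yes → true
  in-state resident: no → false
  essay score ≥ 10: 5 ≥ 10 is false
  NOT disciplinary record: no → true
  ACT score < 12: 35 < 12 is false
  NOT legacy status: yes → false
  GPA between 2.52 and 3.97: 3.34 in [2.52, 3.97] is true
  class-rank percentile between 51% and 53%: 9 in [51, 53] is false
  essay score ≥ 4: 5 ≥ 4 is true
  interview rating ≤ 3: 1 ≤ 3 is true
  recommendation letters ≤ 2: 0 ≤ 2 is true
  AP courses completed ≤ 10: 9 ≤ 10 is true
  community-service hours < 355 hours: 10 < 355 is true
  interview rating ≥ 1: 1 ≥ 1 is true
  essay score ≤ 4: 5 ≤ 4 is false
  recommendation letters ≥ 0: 0 ≥ 0 is true
  NOT first-generation student: yes → false
Combine:
[1.1.1.1] true OR true OR true = true
[1.1.1.2.2.1] false → true (antecedent false ⇒ implication holds) = true
[1.1.1.2.2] NOT true = false
[1.1.1.2] false → false (antecedent false ⇒ implication holds) = true
[1.1.1.3.2] false → true (antecedent false ⇒ implication holds) = true
[1.1.1.3] false OR true = true
[1.1.1] true OR true OR true = true
[1.1.2.1] false AND true AND true = false
[1.1.2.2.2.1] true → true = true
[1.1.2.2.2] NOT true = false
[1.1.2.2] true AND false = false
[1.1.2.3] true AND true AND false = false
[1.1.2] false OR false OR false = false
[1.1] true AND false = false
[1] NOT false = true
[2] exactly-one(true, false) = true
[root] true AND true = true
Overall: true → admitted

Admitted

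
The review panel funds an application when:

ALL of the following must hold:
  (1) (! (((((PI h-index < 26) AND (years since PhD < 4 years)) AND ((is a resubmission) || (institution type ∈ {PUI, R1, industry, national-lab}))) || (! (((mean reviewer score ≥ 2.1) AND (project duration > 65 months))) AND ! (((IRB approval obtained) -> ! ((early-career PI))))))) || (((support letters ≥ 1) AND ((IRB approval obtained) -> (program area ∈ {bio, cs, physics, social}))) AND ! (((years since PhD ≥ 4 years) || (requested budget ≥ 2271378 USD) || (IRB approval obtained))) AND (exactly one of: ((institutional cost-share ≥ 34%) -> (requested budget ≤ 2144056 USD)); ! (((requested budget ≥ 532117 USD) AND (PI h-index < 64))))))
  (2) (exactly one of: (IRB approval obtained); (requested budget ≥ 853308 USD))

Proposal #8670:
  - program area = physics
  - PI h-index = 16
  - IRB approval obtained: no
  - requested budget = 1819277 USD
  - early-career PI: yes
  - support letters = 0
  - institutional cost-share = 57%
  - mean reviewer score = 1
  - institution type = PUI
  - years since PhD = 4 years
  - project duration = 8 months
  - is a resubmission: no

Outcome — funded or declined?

Atomic conditions:
  PI h-index < 26: 16 < 26 is true
  years since PhD < 4 years: 4 < 4 is false
  is a resubmission: no → false
  institution type ∈ {PUI, R1, industry, national-lab}: PUI is in the set → true
  mean reviewer score ≥ 2.1: 1 ≥ 2.1 is false
  project duration > 65 months: 8 > 65 is false
  IRB approval obtained: no → false
  early-career PI: yes → true
  support letters ≥ 1: 0 ≥ 1 is false
  program area ∈ {bio, cs, physics, social}: physics is in the set → true
  years since PhD ≥ 4 years: 4 ≥ 4 is true
  requested budget ≥ 2271378 USD: 1819277 ≥ 2271378 is false
  institutional cost-share ≥ 34%: 57 ≥ 34 is true
  requested budget ≤ 2144056 USD: 1819277 ≤ 2144056 is true
  requested budget ≥ 532117 USD: 1819277 ≥ 532117 is true
  PI h-index < 64: 16 < 64 is true
  requested budget ≥ 853308 USD: 1819277 ≥ 853308 is true
Combine:
[1.1.1.1.1] true AND false = false
[1.1.1.1.2] false OR true = true
[1.1.1.1] false AND true = false
[1.1.1.2.1.1] false AND false = false
[1.1.1.2.1] NOT false = true
[1.1.1.2.2.1.2] NOT true = false
[1.1.1.2.2.1] false → false (antecedent false ⇒ implication holds) = true
[1.1.1.2.2] NOT true = false
[1.1.1.2] true AND false = false
[1.1.1] false OR false = false
[1.1] NOT false = true
[1.2.1.2] false → true (antecedent false ⇒ implication holds) = true
[1.2.1] false AND true = false
[1.2.2.1] true OR false OR false = true
[1.2.2] NOT true = false
[1.2.3.1] true → true = true
[1.2.3.2.1] true AND true = true
[1.2.3.2] NOT true = false
[1.2.3] exactly-one(true, false) = true
[1.2] false AND false AND true = false
[1] true OR false = true
[2] exactly-one(false, true) = true
[root] true AND true = true
Overall: true → funded

Funded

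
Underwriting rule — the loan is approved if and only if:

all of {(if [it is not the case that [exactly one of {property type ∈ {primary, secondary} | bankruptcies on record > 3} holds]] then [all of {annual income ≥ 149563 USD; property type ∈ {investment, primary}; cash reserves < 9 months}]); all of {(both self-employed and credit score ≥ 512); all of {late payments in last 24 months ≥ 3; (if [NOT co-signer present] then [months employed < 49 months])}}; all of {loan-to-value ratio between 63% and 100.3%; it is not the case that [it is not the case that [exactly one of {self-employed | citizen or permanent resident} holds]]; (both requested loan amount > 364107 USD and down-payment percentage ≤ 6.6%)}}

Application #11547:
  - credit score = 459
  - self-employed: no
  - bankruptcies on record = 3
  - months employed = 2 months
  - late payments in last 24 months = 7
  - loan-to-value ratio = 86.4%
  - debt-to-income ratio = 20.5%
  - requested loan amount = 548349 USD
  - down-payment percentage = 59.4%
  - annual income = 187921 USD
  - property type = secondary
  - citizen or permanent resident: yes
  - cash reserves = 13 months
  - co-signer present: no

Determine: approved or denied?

Denied

Atomic conditions:
  property type ∈ {primary, secondary}: secondary is in the set → true
  bankruptcies on record > 3: 3 > 3 is false
  annual income ≥ 149563 USD: 187921 ≥ 149563 is true
  property type ∈ {investment, primary}: secondary is not in the set → false
  cash reserves < 9 months: 13 < 9 is false
  self-employed: no → false
  credit score ≥ 512: 459 ≥ 512 is false
  late payments in last 24 months ≥ 3: 7 ≥ 3 is true
  NOT co-signer present: no → true
  months employed < 49 months: 2 < 49 is true
  loan-to-value ratio between 63% and 100.3%: 86.4 in [63, 100.3] is true
  citizen or permanent resident: yes → true
  requested loan amount > 364107 USD: 548349 > 364107 is true
  down-payment percentage ≤ 6.6%: 59.4 ≤ 6.6 is false
Combine:
[1.1.1] exactly-one(true, false) = true
[1.1] NOT true = false
[1.2] true AND false AND false = false
[1] false → false (antecedent false ⇒ implication holds) = true
[2.1] false AND false = false
[2.2.2] true → true = true
[2.2] true AND true = true
[2] false AND true = false
[3.2.1.1] exactly-one(false, true) = true
[3.2.1] NOT true = false
[3.2] NOT false = true
[3.3] true AND false = false
[3] true AND true AND false = false
[root] true AND false AND false = false
Overall: false → denied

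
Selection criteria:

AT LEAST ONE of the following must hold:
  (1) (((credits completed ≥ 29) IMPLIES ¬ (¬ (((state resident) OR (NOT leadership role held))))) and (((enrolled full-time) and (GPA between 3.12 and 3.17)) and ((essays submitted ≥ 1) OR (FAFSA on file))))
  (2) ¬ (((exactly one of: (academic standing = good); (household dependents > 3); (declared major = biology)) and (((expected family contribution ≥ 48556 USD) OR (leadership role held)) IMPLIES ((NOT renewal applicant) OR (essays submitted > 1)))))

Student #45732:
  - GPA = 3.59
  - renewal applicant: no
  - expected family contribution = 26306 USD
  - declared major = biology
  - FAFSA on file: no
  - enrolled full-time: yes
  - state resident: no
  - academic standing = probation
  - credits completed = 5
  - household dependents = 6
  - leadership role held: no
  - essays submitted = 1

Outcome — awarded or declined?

Atomic conditions:
  credits completed ≥ 29: 5 ≥ 29 is false
  state resident: no → false
  NOT leadership role held: no → true
  enrolled full-time: yes → true
  GPA between 3.12 and 3.17: 3.59 in [3.12, 3.17] is false
  essays submitted ≥ 1: 1 ≥ 1 is true
  FAFSA on file: no → false
  academic standing = good: probation == good is false
  household dependents > 3: 6 > 3 is true
  declared major = biology: biology == biology is true
  expected family contribution ≥ 48556 USD: 26306 ≥ 48556 is false
  leadership role held: no → false
  NOT renewal applicant: no → true
  essays submitted > 1: 1 > 1 is false
Combine:
[1.1.2.1.1] false OR true = true
[1.1.2.1] NOT true = false
[1.1.2] NOT false = true
[1.1] false → true (antecedent false ⇒ implication holds) = true
[1.2.1] true AND false = false
[1.2.2] true OR false = true
[1.2] false AND true = false
[1] true AND false = false
[2.1.1] exactly-one(false, true, true) = false
[2.1.2.1] false OR false = false
[2.1.2.2] true OR false = true
[2.1.2] false → true (antecedent false ⇒ implication holds) = true
[2.1] false AND true = false
[2] NOT false = true
[root] false OR true = true
Overall: true → awarded

Awarded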